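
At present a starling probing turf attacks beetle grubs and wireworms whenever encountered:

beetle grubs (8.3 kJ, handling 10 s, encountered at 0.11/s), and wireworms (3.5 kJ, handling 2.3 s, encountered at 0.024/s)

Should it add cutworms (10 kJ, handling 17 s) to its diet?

Current rate: (0.11×8.3 + 0.024×3.5)/(1 + 0.11×10 + 0.024×2.3) = 0.4626 kJ/s.
Profitability of cutworms: 10/17 = 0.5882 kJ/s.
0.5882 > 0.4626, so adding cutworms raises the average — include it.

Yes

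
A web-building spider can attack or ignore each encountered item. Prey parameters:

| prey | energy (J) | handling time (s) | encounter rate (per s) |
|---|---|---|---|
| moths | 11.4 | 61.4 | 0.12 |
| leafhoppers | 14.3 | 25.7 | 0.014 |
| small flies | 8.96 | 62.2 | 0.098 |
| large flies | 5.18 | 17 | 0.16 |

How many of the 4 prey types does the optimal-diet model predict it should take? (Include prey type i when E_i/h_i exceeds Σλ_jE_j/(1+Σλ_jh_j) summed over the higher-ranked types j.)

Rank by E/h (J/s): leafhoppers 0.556, large flies 0.305, moths 0.186, small flies 0.144. Include each in turn until the next type's E/h falls below the running intake rate.
Rate on top 1: 0.1472. large flies: 0.305 > 0.1472 → include.
Rate on top 2: 0.2522. moths: 0.186 < 0.2522 → exclude; stop.
Optimal diet: leafhoppers, large flies — 2 of 4 types.

2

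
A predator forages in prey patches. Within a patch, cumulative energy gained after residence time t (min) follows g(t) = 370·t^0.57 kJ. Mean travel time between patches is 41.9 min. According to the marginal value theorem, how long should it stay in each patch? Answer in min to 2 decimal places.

55.54 min

Maximise g(t)/(T+t): set derivative to zero → g'(t)(T+t) = g(t).
g'(t) = 0.57·370·t^-0.43. Setting 0.57·370·t^-0.43 = 370·t^0.57/(41.9+t) gives 0.57(41.9+t) = t, so 0.43·t = 0.57×41.9.
t* = 0.57×41.9/0.43 = 55.54 min.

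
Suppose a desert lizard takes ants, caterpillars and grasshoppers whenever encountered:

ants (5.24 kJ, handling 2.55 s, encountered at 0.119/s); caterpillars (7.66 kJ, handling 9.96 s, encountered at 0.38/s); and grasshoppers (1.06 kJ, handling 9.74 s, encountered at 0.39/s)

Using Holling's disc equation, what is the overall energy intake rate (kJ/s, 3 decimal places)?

0.444 kJ/s

Energy encountered per unit search time: 0.119×5.24 + 0.38×7.66 + 0.39×1.06 = 3.948 kJ/s.
Handling time per unit search time: 0.119×2.55 + 0.38×9.96 + 0.39×9.74 = 7.887.
Rate = 3.948/(1 + 7.887) = 0.4442 kJ/s.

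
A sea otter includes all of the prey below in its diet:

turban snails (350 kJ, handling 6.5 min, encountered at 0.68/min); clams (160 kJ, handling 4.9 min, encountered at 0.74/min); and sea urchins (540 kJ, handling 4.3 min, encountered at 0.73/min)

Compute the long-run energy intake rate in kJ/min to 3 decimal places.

61.600 kJ/min

R = Σλ_iE_i / (1 + Σλ_ih_i)
Numerator: 0.68×350 + 0.74×160 + 0.73×540 = 750.6
Denominator: 1 + 0.68×6.5 + 0.74×4.9 + 0.73×4.3 = 12.19
R = 750.6/12.19 = 61.6 kJ/min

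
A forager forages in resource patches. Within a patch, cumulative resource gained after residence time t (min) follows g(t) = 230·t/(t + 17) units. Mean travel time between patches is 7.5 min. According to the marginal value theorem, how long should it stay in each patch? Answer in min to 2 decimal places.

By the marginal value theorem, leave when the instantaneous gain rate g'(t) equals the habitat-wide average g(t)/(T + t).
g'(t) = 230·17/(t + 17)². Setting 230·17/(t+17)² = 230t/[(t+17)(7.5+t)] gives 17(7.5+t) = t(t+17), so t² = 17×7.5 = 127.5.
t* = √127.5 = 11.29 min.

11.29 min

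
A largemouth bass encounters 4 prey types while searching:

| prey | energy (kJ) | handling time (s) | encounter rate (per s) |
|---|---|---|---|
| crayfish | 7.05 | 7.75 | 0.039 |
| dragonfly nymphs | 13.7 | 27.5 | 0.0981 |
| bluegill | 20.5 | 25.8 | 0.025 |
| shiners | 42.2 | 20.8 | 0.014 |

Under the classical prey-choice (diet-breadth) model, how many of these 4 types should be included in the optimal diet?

Profitabilities (E/h, kJ/s): shiners 2.03, crayfish 0.91, bluegill 0.795, dragonfly nymphs 0.498. Add prey in this order while the next type's profitability exceeds the intake rate on those already taken.
Rate on top 1: 0.4576. crayfish: 0.91 > 0.4576 → include.
Rate on top 2: 0.5433. bluegill: 0.795 > 0.5433 → include.
Rate on top 3: 0.6157. dragonfly nymphs: 0.498 < 0.6157 → exclude; stop.
Optimal diet: shiners, crayfish, bluegill — 3 of 4 types.

3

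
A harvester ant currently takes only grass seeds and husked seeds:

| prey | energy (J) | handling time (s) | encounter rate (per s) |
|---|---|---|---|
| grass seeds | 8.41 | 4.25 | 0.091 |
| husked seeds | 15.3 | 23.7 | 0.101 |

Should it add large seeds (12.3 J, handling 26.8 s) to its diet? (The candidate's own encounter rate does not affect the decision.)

Intake rate on the current diet: R = (0.091×8.41 + 0.101×15.3) / (1 + 0.091×4.25 + 0.101×23.7) = 2.311/3.78 = 0.6112 J/s.
large seeds: E/h = 12.3/26.8 = 0.459 J/s.
0.459 < 0.6112, so adding large seeds would lower the average — exclude it.

No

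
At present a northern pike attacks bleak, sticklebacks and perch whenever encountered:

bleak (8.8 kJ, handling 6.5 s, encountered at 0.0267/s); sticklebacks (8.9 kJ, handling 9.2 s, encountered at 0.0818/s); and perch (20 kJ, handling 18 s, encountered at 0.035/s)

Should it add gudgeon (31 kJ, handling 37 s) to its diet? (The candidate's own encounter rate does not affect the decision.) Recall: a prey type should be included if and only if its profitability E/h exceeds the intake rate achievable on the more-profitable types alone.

Yes

On bleak, sticklebacks and perch alone, R = ΣλE/(1+Σλh) = 1.663/2.556 = 0.6506 kJ/s.
gudgeon: E/h = 31/37 = 0.8378 kJ/s.
Since 0.8378 > R, including gudgeon increases the long-run rate.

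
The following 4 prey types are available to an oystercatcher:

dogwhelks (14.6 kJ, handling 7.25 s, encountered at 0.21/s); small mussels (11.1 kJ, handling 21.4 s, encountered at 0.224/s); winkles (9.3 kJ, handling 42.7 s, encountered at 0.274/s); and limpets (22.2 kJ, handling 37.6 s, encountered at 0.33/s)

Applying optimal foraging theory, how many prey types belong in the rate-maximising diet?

E/h in descending order: dogwhelks 2.01, limpets 0.59, small mussels 0.519, winkles 0.218 kJ/s. The optimal diet is the largest prefix of this list for which every included type satisfies E_i/h_i > R on the types above it.
Rate on top 1: 1.215. limpets: 0.59 < 1.215 → exclude; stop.
Optimal diet: dogwhelks — 1 of 4 types.

1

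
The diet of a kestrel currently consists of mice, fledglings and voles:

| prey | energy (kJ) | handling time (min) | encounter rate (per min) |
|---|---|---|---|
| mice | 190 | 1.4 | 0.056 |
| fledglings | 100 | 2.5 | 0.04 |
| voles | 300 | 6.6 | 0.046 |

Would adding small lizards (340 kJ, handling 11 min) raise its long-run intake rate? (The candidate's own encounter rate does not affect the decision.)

Yes

Intake rate on the current diet: R = (0.056×190 + 0.04×100 + 0.046×300) / (1 + 0.056×1.4 + 0.04×2.5 + 0.046×6.6) = 28.44/1.482 = 19.19 kJ/min.
small lizards: E/h = 340/11 = 30.91 kJ/min.
30.91 > 19.19, so adding small lizards raises the average — include it.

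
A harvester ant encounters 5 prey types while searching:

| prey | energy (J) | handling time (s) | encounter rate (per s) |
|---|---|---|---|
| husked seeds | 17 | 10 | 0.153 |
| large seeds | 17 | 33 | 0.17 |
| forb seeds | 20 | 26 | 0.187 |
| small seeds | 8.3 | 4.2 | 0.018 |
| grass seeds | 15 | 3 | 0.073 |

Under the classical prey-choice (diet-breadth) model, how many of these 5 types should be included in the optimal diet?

3

Profitabilities (E/h, J/s): grass seeds 5, small seeds 1.98, husked seeds 1.7, forb seeds 0.769, large seeds 0.515. Add prey in this order while the next type's profitability exceeds the intake rate on those already taken.
Rate on top 1: 0.8983. small seeds: 1.98 > 0.8983 → include.
Rate on top 2: 0.9612. husked seeds: 1.7 > 0.9612 → include.
Rate on top 3: 1.361. forb seeds: 0.769 < 1.361 → exclude; stop.
Optimal diet: grass seeds, small seeds, husked seeds — 3 of 5 types.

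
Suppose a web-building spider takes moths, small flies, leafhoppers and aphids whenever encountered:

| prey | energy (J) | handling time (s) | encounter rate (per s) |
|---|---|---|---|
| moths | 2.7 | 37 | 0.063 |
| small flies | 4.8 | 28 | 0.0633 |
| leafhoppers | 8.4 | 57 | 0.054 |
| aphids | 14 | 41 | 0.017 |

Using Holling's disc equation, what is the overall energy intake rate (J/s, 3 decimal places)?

R = Σλ_iE_i / (1 + Σλ_ih_i)
Numerator: 0.063×2.7 + 0.0633×4.8 + 0.054×8.4 + 0.017×14 = 1.166
Denominator: 1 + 0.063×37 + 0.0633×28 + 0.054×57 + 0.017×41 = 8.878
R = 1.166/8.878 = 0.1313 J/s

0.131 J/s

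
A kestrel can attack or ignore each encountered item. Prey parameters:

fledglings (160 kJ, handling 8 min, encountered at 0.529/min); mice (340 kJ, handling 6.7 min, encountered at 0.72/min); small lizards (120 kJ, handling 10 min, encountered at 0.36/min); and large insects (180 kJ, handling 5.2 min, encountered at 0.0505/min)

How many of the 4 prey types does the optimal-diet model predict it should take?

Profitabilities (E/h, kJ/min): mice 50.7, large insects 34.6, fledglings 20, small lizards 12. Add prey in this order while the next type's profitability exceeds the intake rate on those already taken.
Rate on top 1: 42.03. large insects: 34.6 < 42.03 → exclude; stop.
Optimal diet: mice — 1 of 4 types.

1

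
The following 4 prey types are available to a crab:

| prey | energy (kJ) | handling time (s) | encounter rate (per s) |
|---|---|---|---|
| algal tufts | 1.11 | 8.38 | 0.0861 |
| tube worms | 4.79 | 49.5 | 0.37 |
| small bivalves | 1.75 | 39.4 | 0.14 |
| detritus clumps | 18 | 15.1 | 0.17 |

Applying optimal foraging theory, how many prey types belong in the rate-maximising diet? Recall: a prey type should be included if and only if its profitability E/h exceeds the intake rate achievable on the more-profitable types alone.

E/h in descending order: detritus clumps 1.19, algal tufts 0.132, tube worms 0.0968, small bivalves 0.0444 kJ/s. The optimal diet is the largest prefix of this list for which every included type satisfies E_i/h_i > R on the types above it.
Rate on top 1: 0.8579. algal tufts: 0.132 < 0.8579 → exclude; stop.
Optimal diet: detritus clumps — 1 of 4 types.

1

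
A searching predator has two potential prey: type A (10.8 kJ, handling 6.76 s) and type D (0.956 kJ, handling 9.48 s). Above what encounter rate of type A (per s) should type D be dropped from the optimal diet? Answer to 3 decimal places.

At the threshold, the rate on type A alone equals the profitability of type D: λ·10.8/(1 + λ·6.76) = 0.956/9.48 = 0.1008.
Rearranging, λ(10.8 − 0.1008×6.76) = 0.1008, so λ = 0.1008/10.12 = 0.009966 per s.

0.010 per s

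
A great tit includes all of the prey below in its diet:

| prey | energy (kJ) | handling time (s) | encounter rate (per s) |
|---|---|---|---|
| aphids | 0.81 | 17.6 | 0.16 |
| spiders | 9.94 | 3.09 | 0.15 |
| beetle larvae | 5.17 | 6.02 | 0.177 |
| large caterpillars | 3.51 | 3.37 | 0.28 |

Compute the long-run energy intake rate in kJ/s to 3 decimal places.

0.559 kJ/s

R = Σλ_iE_i / (1 + Σλ_ih_i)
Numerator: 0.16×0.81 + 0.15×9.94 + 0.177×5.17 + 0.28×3.51 = 3.518
Denominator: 1 + 0.16×17.6 + 0.15×3.09 + 0.177×6.02 + 0.28×3.37 = 6.289
R = 3.518/6.289 = 0.5595 kJ/s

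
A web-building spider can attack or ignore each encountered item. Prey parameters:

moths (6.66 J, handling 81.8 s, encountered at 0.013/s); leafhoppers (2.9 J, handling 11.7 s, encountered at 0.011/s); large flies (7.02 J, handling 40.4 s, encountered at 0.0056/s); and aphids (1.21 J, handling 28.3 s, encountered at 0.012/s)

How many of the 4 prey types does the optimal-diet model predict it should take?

3

Profitabilities (E/h, J/s): leafhoppers 0.248, large flies 0.174, moths 0.0814, aphids 0.0428. Add prey in this order while the next type's profitability exceeds the intake rate on those already taken.
Rate on top 1: 0.02826. large flies: 0.174 > 0.02826 → include.
Rate on top 2: 0.05256. moths: 0.0814 > 0.05256 → include.
Rate on top 3: 0.06525. aphids: 0.0428 < 0.06525 → exclude; stop.
Optimal diet: leafhoppers, large flies, moths — 3 of 4 types.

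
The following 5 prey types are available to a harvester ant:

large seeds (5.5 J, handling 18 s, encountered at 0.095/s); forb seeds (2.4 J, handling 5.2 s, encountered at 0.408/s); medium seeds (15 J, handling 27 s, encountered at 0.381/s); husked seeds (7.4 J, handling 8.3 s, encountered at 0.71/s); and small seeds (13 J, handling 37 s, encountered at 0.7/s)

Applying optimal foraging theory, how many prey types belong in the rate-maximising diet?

1

Rank by E/h (J/s): husked seeds 0.892, medium seeds 0.556, forb seeds 0.462, small seeds 0.351, large seeds 0.306. Include each in turn until the next type's E/h falls below the running intake rate.
Rate on top 1: 0.7622. medium seeds: 0.556 < 0.7622 → exclude; stop.
Optimal diet: husked seeds — 1 of 5 types.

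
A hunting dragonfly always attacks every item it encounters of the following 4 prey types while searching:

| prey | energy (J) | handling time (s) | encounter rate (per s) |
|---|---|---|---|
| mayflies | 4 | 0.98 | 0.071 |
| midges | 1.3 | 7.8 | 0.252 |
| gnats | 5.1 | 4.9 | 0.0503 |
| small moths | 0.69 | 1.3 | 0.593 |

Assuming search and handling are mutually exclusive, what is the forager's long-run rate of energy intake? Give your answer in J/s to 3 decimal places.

0.315 J/s

R = (0.071×4 + 0.252×1.3 + 0.0503×5.1 + 0.593×0.69) / (1 + 0.071×0.98 + 0.252×7.8 + 0.0503×4.9 + 0.593×1.3) = 1.277/4.053 = 0.3152 J/s.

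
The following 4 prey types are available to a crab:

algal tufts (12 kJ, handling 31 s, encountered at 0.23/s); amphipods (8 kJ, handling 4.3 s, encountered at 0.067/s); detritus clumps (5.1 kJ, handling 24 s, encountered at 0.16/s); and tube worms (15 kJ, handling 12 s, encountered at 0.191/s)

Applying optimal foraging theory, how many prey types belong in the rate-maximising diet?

Profitabilities (E/h, kJ/s): amphipods 1.86, tube worms 1.25, algal tufts 0.387, detritus clumps 0.212. Add prey in this order while the next type's profitability exceeds the intake rate on those already taken.
Rate on top 1: 0.4161. tube worms: 1.25 > 0.4161 → include.
Rate on top 2: 0.95. algal tufts: 0.387 < 0.95 → exclude; stop.
Optimal diet: amphipods, tube worms — 2 of 4 types.

2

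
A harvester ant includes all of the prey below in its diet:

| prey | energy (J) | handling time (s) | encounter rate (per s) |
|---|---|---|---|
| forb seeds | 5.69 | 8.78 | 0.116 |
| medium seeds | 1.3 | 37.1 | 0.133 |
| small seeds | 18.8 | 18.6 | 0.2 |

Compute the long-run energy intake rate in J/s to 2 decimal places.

R = (0.116×5.69 + 0.133×1.3 + 0.2×18.8) / (1 + 0.116×8.78 + 0.133×37.1 + 0.2×18.6) = 4.593/10.67 = 0.4303 J/s.

0.43 J/s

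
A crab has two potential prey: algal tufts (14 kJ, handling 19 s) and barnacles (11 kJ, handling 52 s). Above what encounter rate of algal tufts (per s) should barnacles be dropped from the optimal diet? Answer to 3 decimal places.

0.021 per s

Drop barnacles once their profitability E₂/h₂ falls below the rate achievable on algal tufts alone: E₂/h₂ = λE₁/(1 + λh₁).
Solve for λ: λE₁h₂ = E₂(1 + λh₁) → λ(E₁h₂ − E₂h₁) = E₂ → λ = E₂/(E₁h₂ − E₂h₁).
λ = 11/(14×52 − 11×19) = 11/519 = 0.02119 per s.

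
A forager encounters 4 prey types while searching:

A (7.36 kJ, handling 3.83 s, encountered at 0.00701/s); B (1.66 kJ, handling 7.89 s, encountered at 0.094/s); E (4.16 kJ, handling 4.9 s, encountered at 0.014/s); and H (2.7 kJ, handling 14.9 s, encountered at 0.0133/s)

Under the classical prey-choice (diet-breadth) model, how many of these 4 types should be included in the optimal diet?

4

Rank by E/h (kJ/s): A 1.92, E 0.849, B 0.21, H 0.181. Include each in turn until the next type's E/h falls below the running intake rate.
Rate on top 1: 0.05024. E: 0.849 > 0.05024 → include.
Rate on top 2: 0.1003. B: 0.21 > 0.1003 → include.
Rate on top 3: 0.1447. H: 0.181 > 0.1447 → include.
Optimal diet: A, E, B, H — 4 of 4 types.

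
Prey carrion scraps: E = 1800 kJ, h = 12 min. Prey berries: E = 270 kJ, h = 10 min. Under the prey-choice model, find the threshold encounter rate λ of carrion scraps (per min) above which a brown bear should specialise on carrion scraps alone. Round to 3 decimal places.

Drop berries once their profitability E₂/h₂ falls below the rate achievable on carrion scraps alone: E₂/h₂ = λE₁/(1 + λh₁).
Solve for λ: λE₁h₂ = E₂(1 + λh₁) → λ(E₁h₂ − E₂h₁) = E₂ → λ = E₂/(E₁h₂ − E₂h₁).
λ = 270/(1800×10 − 270×12) = 270/1.476e+04 = 0.01829 per min.

0.018 per min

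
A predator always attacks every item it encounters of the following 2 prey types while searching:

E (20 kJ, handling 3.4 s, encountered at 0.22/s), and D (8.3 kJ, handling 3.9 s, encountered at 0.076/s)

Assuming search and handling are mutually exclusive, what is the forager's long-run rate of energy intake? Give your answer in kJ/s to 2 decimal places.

Energy encountered per unit search time: 0.22×20 + 0.076×8.3 = 5.031 kJ/s.
Handling time per unit search time: 0.22×3.4 + 0.076×3.9 = 1.044.
Rate = 5.031/(1 + 1.044) = 2.461 kJ/s.

2.46 kJ/s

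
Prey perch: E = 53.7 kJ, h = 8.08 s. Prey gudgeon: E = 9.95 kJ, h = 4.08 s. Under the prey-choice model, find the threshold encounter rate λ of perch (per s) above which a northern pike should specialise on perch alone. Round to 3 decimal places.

At the threshold, the rate on perch alone equals the profitability of gudgeon: λ·53.7/(1 + λ·8.08) = 9.95/4.08 = 2.439.
Rearranging, λ(53.7 − 2.439×8.08) = 2.439, so λ = 2.439/34 = 0.07174 per s.

0.072 per s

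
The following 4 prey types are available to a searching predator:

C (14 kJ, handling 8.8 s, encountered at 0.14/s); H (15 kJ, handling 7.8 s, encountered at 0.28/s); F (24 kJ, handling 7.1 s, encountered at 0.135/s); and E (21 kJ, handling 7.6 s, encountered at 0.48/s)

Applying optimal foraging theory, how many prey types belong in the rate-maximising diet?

2

E/h in descending order: F 3.38, E 2.76, H 1.92, C 1.59 kJ/s. The optimal diet is the largest prefix of this list for which every included type satisfies E_i/h_i > R on the types above it.
Rate on top 1: 1.654. E: 2.76 > 1.654 → include.
Rate on top 2: 2.376. H: 1.92 < 2.376 → exclude; stop.
Optimal diet: F, E — 2 of 4 types.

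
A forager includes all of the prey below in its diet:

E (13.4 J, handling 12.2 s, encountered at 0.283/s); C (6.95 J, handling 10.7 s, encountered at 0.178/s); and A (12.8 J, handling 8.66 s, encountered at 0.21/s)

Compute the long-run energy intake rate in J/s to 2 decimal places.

0.94 J/s

Energy encountered per unit search time: 0.283×13.4 + 0.178×6.95 + 0.21×12.8 = 7.717 J/s.
Handling time per unit search time: 0.283×12.2 + 0.178×10.7 + 0.21×8.66 = 7.176.
Rate = 7.717/(1 + 7.176) = 0.9439 J/s.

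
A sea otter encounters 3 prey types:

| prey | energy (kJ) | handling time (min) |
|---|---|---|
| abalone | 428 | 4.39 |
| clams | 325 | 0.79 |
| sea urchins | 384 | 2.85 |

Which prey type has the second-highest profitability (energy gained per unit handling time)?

sea urchins

In descending order of E/h:
clams: 325/0.79 = 411 kJ/min
sea urchins: 384/2.85 = 135 kJ/min
abalone: 428/4.39 = 97.5 kJ/min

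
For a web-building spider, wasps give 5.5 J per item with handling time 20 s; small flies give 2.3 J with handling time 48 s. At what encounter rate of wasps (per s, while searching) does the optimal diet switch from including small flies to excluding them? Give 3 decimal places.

0.011 per s

At the threshold, the rate on wasps alone equals the profitability of small flies: λ·5.5/(1 + λ·20) = 2.3/48 = 0.04792.
Rearranging, λ(5.5 − 0.04792×20) = 0.04792, so λ = 0.04792/4.542 = 0.01055 per s.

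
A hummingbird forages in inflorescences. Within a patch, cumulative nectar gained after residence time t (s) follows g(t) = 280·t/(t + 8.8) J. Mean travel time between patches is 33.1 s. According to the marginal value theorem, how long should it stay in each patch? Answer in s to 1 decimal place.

17.1 s

Maximise g(t)/(T+t): set derivative to zero → g'(t)(T+t) = g(t).
g'(t) = 280·8.8/(t + 8.8)². Setting 280·8.8/(t+8.8)² = 280t/[(t+8.8)(33.1+t)] gives 8.8(33.1+t) = t(t+8.8), so t² = 8.8×33.1 = 291.3.
t* = √291.3 = 17.07 s.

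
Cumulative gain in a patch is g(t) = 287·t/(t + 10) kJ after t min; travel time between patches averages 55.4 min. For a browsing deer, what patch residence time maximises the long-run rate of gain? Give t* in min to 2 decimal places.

Maximise g(t)/(T+t): set derivative to zero → g'(t)(T+t) = g(t).
g'(t) = 287·10/(t + 10)². Setting 287·10/(t+10)² = 287t/[(t+10)(55.4+t)] gives 10(55.4+t) = t(t+10), so t² = 10×55.4 = 554.
t* = √554 = 23.54 min.

23.54 min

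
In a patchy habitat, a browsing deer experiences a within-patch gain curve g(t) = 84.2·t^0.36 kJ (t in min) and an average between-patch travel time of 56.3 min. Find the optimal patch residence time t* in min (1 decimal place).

Maximise g(t)/(T+t): set derivative to zero → g'(t)(T+t) = g(t).
g'(t) = 0.36·84.2·t^-0.64. Setting 0.36·84.2·t^-0.64 = 84.2·t^0.36/(56.3+t) gives 0.36(56.3+t) = t, so 0.64·t = 0.36×56.3.
t* = 0.36×56.3/0.64 = 31.67 min.

31.7 min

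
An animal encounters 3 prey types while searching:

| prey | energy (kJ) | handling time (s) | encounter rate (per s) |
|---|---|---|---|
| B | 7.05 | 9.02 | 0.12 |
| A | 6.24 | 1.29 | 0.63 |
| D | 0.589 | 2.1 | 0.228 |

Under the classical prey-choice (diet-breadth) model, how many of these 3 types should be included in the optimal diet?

E/h in descending order: A 4.84, B 0.782, D 0.28 kJ/s. The optimal diet is the largest prefix of this list for which every included type satisfies E_i/h_i > R on the types above it.
Rate on top 1: 2.169. B: 0.782 < 2.169 → exclude; stop.
Optimal diet: A — 1 of 3 types.

1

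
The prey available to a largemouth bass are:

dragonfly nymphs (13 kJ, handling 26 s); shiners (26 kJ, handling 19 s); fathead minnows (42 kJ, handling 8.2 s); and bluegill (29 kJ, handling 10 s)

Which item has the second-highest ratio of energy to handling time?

bluegill

Profitability E/h (kJ/s): dragonfly nymphs = 13/26 = 0.5, shiners = 26/19 = 1.37, fathead minnows = 42/8.2 = 5.12, bluegill = 29/10 = 2.9.
Ranked: fathead minnows > bluegill > shiners > dragonfly nymphs.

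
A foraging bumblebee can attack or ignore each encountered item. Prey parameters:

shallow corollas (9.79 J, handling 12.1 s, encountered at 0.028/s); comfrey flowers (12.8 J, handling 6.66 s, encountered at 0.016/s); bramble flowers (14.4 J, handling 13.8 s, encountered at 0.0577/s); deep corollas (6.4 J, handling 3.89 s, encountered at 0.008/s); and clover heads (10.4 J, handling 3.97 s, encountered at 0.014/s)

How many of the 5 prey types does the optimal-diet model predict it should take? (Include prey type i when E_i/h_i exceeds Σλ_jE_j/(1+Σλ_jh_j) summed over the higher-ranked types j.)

5

E/h in descending order: clover heads 2.62, comfrey flowers 1.92, deep corollas 1.65, bramble flowers 1.04, shallow corollas 0.809 J/s. The optimal diet is the largest prefix of this list for which every included type satisfies E_i/h_i > R on the types above it.
Rate on top 1: 0.1379. comfrey flowers: 1.92 > 0.1379 → include.
Rate on top 2: 0.3015. deep corollas: 1.65 > 0.3015 → include.
Rate on top 3: 0.3366. bramble flowers: 1.04 > 0.3366 → include.
Rate on top 4: 0.6195. shallow corollas: 0.809 > 0.6195 → include.
Optimal diet: clover heads, comfrey flowers, deep corollas, bramble flowers, shallow corollas — 5 of 5 types.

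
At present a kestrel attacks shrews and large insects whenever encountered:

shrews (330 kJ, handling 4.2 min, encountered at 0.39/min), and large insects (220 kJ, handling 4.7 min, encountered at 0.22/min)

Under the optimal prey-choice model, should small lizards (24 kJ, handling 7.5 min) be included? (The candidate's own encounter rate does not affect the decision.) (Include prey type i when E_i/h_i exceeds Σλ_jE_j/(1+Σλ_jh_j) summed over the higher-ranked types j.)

Intake rate on the current diet: R = (0.39×330 + 0.22×220) / (1 + 0.39×4.2 + 0.22×4.7) = 177.1/3.672 = 48.23 kJ/min.
small lizards: E/h = 24/7.5 = 3.2 kJ/min.
3.2 < 48.23, so adding small lizards would lower the average — exclude it.

No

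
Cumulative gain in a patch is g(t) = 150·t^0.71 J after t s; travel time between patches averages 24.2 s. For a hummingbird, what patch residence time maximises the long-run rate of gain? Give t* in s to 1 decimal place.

59.2 s

Optimal t* satisfies g'(t*) = g(t*)/(T + t*).
g'(t) = 0.71·150·t^-0.29. Setting 0.71·150·t^-0.29 = 150·t^0.71/(24.2+t) gives 0.71(24.2+t) = t, so 0.29·t = 0.71×24.2.
t* = 0.71×24.2/0.29 = 59.25 s.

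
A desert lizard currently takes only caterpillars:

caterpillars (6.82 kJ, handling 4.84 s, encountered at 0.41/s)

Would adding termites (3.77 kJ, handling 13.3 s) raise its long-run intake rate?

No

Intake rate on the current diet: R = (0.41×6.82) / (1 + 0.41×4.84) = 2.796/2.984 = 0.9369 kJ/s.
Profitability of termites: 3.77/13.3 = 0.2835 kJ/s.
0.2835 < 0.9369, so adding termites would lower the average — exclude it.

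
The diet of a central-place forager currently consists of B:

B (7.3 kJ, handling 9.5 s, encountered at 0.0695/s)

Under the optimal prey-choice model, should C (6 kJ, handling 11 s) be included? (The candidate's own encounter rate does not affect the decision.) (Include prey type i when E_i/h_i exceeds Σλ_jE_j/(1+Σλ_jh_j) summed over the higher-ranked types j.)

Yes

Current rate: (0.0695×7.3)/(1 + 0.0695×9.5) = 0.3056 kJ/s.
Profitability of C: 6/11 = 0.5455 kJ/s.
0.5455 > 0.3056, so adding C raises the average — include it.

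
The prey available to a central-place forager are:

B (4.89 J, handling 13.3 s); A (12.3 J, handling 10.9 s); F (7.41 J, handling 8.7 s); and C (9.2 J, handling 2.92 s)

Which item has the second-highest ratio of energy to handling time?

A

Profitability E/h (J/s): B = 4.89/13.3 = 0.368, A = 12.3/10.9 = 1.13, F = 7.41/8.7 = 0.852, C = 9.2/2.92 = 3.15.
Ranked: C > A > F > B.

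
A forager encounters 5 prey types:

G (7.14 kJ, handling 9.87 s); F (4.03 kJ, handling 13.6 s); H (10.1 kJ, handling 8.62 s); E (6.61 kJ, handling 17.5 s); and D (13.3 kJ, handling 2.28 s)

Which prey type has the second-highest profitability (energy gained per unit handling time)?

H

In descending order of E/h:
D: 13.3/2.28 = 5.83 kJ/s
H: 10.1/8.62 = 1.17 kJ/s
G: 7.14/9.87 = 0.723 kJ/s
E: 6.61/17.5 = 0.378 kJ/s
F: 4.03/13.6 = 0.296 kJ/s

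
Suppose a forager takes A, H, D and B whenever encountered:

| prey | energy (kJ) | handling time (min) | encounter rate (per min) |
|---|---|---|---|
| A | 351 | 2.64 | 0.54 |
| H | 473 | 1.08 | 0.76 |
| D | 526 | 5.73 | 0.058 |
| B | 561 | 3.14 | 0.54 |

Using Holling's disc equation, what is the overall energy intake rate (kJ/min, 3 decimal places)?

167.313 kJ/min

R = Σλ_iE_i / (1 + Σλ_ih_i)
Numerator: 0.54×351 + 0.76×473 + 0.058×526 + 0.54×561 = 882.5
Denominator: 1 + 0.54×2.64 + 0.76×1.08 + 0.058×5.73 + 0.54×3.14 = 5.274
R = 882.5/5.274 = 167.3 kJ/min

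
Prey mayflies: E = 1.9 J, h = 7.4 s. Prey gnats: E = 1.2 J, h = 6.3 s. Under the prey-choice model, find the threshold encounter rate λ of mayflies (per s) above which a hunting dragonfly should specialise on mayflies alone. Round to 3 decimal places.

At the threshold, the rate on mayflies alone equals the profitability of gnats: λ·1.9/(1 + λ·7.4) = 1.2/6.3 = 0.1905.
Rearranging, λ(1.9 − 0.1905×7.4) = 0.1905, so λ = 0.1905/0.4905 = 0.3883 per s.

0.388 per s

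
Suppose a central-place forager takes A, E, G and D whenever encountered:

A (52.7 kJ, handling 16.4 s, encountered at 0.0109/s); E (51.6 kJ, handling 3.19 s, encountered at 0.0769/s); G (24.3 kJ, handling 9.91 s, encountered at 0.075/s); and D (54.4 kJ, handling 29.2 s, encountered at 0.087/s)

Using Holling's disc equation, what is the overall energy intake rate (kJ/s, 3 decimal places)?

2.357 kJ/s

R = (0.0109×52.7 + 0.0769×51.6 + 0.075×24.3 + 0.087×54.4) / (1 + 0.0109×16.4 + 0.0769×3.19 + 0.075×9.91 + 0.087×29.2) = 11.1/4.708 = 2.357 kJ/s.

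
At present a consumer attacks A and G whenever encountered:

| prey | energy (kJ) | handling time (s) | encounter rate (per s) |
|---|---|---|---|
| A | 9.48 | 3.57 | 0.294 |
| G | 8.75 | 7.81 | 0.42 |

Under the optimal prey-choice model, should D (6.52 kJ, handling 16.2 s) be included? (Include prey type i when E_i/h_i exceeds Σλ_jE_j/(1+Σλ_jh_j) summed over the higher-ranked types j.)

On A and G alone, R = ΣλE/(1+Σλh) = 6.462/5.33 = 1.212 kJ/s.
D: E/h = 6.52/16.2 = 0.4025 kJ/s.
Since 0.4025 < R, time spent handling D is better spent searching.

No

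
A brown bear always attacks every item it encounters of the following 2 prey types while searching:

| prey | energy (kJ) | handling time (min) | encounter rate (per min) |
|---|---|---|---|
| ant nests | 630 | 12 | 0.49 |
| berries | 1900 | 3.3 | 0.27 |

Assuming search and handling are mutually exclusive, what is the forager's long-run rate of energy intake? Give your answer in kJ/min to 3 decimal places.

105.739 kJ/min

R = (0.49×630 + 0.27×1900) / (1 + 0.49×12 + 0.27×3.3) = 821.7/7.771 = 105.7 kJ/min.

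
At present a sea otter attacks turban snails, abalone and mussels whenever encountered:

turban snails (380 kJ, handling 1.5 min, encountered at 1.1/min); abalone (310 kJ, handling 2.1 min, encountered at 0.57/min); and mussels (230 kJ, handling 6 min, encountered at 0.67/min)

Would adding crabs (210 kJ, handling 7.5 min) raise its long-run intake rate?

Intake rate on the current diet: R = (1.1×380 + 0.57×310 + 0.67×230) / (1 + 1.1×1.5 + 0.57×2.1 + 0.67×6) = 748.8/7.867 = 95.18 kJ/min.
Profitability of crabs: 210/7.5 = 28 kJ/min.
Since 28 < R, time spent handling crabs is better spent searching.

No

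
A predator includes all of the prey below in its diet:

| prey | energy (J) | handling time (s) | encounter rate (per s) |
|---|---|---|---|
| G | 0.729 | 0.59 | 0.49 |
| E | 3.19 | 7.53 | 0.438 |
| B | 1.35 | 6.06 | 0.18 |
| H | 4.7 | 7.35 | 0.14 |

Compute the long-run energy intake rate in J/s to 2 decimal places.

R = (0.49×0.729 + 0.438×3.19 + 0.18×1.35 + 0.14×4.7) / (1 + 0.49×0.59 + 0.438×7.53 + 0.18×6.06 + 0.14×7.35) = 2.655/6.707 = 0.3959 J/s.

0.40 J/s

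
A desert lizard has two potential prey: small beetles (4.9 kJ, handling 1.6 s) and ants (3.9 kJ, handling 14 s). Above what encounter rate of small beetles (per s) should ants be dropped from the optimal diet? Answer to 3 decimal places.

0.063 per s

The zero-one rule: include ants iff E₂/h₂ > λE₁/(1+λh₁). Equality gives the switch point.
λE₁h₂ = E₂ + λE₂h₁ ⇒ λ = E₂/(E₁h₂ − E₂h₁) = 3.9/(68.6 − 6.24) = 0.06254 per s.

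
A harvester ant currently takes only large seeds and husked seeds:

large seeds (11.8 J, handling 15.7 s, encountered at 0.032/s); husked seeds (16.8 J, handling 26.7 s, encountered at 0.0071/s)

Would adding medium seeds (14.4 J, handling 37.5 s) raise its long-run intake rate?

Intake rate on the current diet: R = (0.032×11.8 + 0.0071×16.8) / (1 + 0.032×15.7 + 0.0071×26.7) = 0.4969/1.692 = 0.2937 J/s.
Profitability of medium seeds: 14.4/37.5 = 0.384 J/s.
0.384 > 0.2937, so adding medium seeds raises the average — include it.

Yes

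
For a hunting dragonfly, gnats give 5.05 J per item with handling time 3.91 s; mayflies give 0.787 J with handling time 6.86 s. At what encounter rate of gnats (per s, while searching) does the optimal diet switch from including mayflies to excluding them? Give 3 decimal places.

0.025 per s

The zero-one rule: include mayflies iff E₂/h₂ > λE₁/(1+λh₁). Equality gives the switch point.
λE₁h₂ = E₂ + λE₂h₁ ⇒ λ = E₂/(E₁h₂ − E₂h₁) = 0.787/(34.64 − 3.077) = 0.02493 per s.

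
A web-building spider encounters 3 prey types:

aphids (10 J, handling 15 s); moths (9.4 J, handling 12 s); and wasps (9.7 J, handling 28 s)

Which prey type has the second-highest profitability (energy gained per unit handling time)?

Profitability E/h (J/s): aphids = 10/15 = 0.667, moths = 9.4/12 = 0.783, wasps = 9.7/28 = 0.346.
Ranked: moths > aphids > wasps.

aphids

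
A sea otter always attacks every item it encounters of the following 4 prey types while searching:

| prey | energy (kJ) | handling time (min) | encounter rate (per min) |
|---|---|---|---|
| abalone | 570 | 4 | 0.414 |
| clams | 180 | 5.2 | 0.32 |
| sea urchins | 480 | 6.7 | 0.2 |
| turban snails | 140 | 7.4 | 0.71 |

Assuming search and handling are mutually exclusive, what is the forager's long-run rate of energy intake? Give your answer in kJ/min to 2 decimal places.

R = Σλ_iE_i / (1 + Σλ_ih_i)
Numerator: 0.414×570 + 0.32×180 + 0.2×480 + 0.71×140 = 489
Denominator: 1 + 0.414×4 + 0.32×5.2 + 0.2×6.7 + 0.71×7.4 = 10.91
R = 489/10.91 = 44.8 kJ/min

44.80 kJ/min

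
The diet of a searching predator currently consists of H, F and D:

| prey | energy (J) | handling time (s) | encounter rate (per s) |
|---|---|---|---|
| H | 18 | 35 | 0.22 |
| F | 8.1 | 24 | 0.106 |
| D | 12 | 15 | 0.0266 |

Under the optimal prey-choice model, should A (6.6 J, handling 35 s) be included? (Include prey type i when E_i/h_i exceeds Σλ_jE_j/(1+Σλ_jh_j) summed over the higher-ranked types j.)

No

Current rate: (0.22×18 + 0.106×8.1 + 0.0266×12)/(1 + 0.22×35 + 0.106×24 + 0.0266×15) = 0.4413 J/s.
Profitability of A: 6.6/35 = 0.1886 J/s.
0.1886 < 0.4413, so adding A would lower the average — exclude it.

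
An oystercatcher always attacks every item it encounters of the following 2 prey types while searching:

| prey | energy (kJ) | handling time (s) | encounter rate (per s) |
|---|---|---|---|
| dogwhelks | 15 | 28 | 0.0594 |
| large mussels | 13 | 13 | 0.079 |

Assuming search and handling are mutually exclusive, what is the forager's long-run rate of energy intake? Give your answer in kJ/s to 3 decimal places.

R = (0.0594×15 + 0.079×13) / (1 + 0.0594×28 + 0.079×13) = 1.918/3.69 = 0.5198 kJ/s.

0.520 kJ/s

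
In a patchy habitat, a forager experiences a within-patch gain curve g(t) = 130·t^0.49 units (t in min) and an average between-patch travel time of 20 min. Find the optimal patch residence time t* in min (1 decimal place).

By the marginal value theorem, leave when the instantaneous gain rate g'(t) equals the habitat-wide average g(t)/(T + t).
g'(t) = 0.49·130·t^-0.51. Setting 0.49·130·t^-0.51 = 130·t^0.49/(20+t) gives 0.49(20+t) = t, so 0.51·t = 0.49×20.
t* = 0.49×20/0.51 = 19.22 min.

19.2 min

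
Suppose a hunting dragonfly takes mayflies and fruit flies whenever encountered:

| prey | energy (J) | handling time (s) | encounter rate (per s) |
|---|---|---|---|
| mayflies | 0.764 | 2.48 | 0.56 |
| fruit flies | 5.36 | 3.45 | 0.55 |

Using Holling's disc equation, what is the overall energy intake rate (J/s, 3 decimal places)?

Energy encountered per unit search time: 0.56×0.764 + 0.55×5.36 = 3.376 J/s.
Handling time per unit search time: 0.56×2.48 + 0.55×3.45 = 3.286.
Rate = 3.376/(1 + 3.286) = 0.7876 J/s.

0.788 J/s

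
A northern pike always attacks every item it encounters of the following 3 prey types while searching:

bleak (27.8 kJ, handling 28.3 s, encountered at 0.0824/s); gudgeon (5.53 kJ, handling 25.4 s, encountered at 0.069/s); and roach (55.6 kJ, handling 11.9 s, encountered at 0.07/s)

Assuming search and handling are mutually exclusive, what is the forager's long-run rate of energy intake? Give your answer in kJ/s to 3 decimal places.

1.109 kJ/s

R = Σλ_iE_i / (1 + Σλ_ih_i)
Numerator: 0.0824×27.8 + 0.069×5.53 + 0.07×55.6 = 6.564
Denominator: 1 + 0.0824×28.3 + 0.069×25.4 + 0.07×11.9 = 5.918
R = 6.564/5.918 = 1.109 kJ/s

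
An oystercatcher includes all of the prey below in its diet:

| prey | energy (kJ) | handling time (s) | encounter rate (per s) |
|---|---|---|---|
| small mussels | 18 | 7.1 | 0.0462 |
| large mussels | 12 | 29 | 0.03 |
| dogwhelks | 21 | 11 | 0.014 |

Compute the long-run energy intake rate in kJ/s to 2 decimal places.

0.63 kJ/s

Energy encountered per unit search time: 0.0462×18 + 0.03×12 + 0.014×21 = 1.486 kJ/s.
Handling time per unit search time: 0.0462×7.1 + 0.03×29 + 0.014×11 = 1.352.
Rate = 1.486/(1 + 1.352) = 0.6316 kJ/s.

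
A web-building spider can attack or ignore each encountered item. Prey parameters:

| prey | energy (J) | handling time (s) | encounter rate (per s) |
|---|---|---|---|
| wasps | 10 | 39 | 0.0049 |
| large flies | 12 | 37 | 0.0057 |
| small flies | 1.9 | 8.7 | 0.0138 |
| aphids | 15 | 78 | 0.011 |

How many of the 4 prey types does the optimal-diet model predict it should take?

Profitabilities (E/h, J/s): large flies 0.324, wasps 0.256, small flies 0.218, aphids 0.192. Add prey in this order while the next type's profitability exceeds the intake rate on those already taken.
Rate on top 1: 0.05649. wasps: 0.256 > 0.05649 → include.
Rate on top 2: 0.08374. small flies: 0.218 > 0.08374 → include.
Rate on top 3: 0.09436. aphids: 0.192 > 0.09436 → include.
Optimal diet: large flies, wasps, small flies, aphids — 4 of 4 types.

4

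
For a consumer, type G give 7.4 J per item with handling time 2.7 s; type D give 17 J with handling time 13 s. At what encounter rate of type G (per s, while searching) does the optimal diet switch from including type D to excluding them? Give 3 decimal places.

The zero-one rule: include type D iff E₂/h₂ > λE₁/(1+λh₁). Equality gives the switch point.
λE₁h₂ = E₂ + λE₂h₁ ⇒ λ = E₂/(E₁h₂ − E₂h₁) = 17/(96.2 − 45.9) = 0.338 per s.

0.338 per s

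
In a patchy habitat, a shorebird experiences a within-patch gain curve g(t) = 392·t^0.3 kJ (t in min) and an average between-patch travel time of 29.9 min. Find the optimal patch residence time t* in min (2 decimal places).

Maximise g(t)/(T+t): set derivative to zero → g'(t)(T+t) = g(t).
g'(t) = 0.3·392·t^-0.7. Setting 0.3·392·t^-0.7 = 392·t^0.3/(29.9+t) gives 0.3(29.9+t) = t, so 0.70·t = 0.3×29.9.
t* = 0.3×29.9/0.70 = 12.81 min.

12.81 min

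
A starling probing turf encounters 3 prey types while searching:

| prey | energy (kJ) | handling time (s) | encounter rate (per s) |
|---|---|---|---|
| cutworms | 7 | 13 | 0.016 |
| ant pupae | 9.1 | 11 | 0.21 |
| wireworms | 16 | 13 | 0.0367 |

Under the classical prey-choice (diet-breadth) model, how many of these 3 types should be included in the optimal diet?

Profitabilities (E/h, kJ/s): wireworms 1.23, ant pupae 0.827, cutworms 0.538. Add prey in this order while the next type's profitability exceeds the intake rate on those already taken.
Rate on top 1: 0.3975. ant pupae: 0.827 > 0.3975 → include.
Rate on top 2: 0.6597. cutworms: 0.538 < 0.6597 → exclude; stop.
Optimal diet: wireworms, ant pupae — 2 of 3 types.

2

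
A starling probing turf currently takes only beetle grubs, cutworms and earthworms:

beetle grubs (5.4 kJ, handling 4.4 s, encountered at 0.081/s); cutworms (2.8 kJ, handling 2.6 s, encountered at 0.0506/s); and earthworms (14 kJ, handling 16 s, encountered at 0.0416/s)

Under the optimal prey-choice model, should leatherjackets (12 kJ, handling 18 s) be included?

Yes

Intake rate on the current diet: R = (0.081×5.4 + 0.0506×2.8 + 0.0416×14) / (1 + 0.081×4.4 + 0.0506×2.6 + 0.0416×16) = 1.161/2.154 = 0.5393 kJ/s.
leatherjackets: E/h = 12/18 = 0.6667 kJ/s.
0.6667 > 0.5393, so adding leatherjackets raises the average — include it.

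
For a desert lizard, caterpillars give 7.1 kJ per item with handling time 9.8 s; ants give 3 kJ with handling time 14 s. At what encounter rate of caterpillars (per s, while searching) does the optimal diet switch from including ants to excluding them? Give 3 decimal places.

At the threshold, the rate on caterpillars alone equals the profitability of ants: λ·7.1/(1 + λ·9.8) = 3/14 = 0.2143.
Rearranging, λ(7.1 − 0.2143×9.8) = 0.2143, so λ = 0.2143/5 = 0.04286 per s.

0.043 per s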